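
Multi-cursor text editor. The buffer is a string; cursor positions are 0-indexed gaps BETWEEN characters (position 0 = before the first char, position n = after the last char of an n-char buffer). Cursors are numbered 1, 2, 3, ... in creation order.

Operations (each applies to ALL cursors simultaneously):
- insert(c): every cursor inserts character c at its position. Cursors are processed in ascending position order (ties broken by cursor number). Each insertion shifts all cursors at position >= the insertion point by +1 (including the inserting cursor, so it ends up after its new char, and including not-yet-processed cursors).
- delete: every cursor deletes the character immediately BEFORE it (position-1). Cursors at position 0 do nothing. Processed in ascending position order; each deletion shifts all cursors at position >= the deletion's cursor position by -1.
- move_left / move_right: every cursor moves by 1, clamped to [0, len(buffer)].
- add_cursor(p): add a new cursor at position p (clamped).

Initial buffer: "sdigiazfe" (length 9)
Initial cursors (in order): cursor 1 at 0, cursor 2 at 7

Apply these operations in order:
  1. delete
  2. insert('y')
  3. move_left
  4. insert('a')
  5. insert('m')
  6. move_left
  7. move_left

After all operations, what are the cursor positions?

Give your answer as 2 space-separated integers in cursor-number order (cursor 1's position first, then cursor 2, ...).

After op 1 (delete): buffer="sdigiafe" (len 8), cursors c1@0 c2@6, authorship ........
After op 2 (insert('y')): buffer="ysdigiayfe" (len 10), cursors c1@1 c2@8, authorship 1......2..
After op 3 (move_left): buffer="ysdigiayfe" (len 10), cursors c1@0 c2@7, authorship 1......2..
After op 4 (insert('a')): buffer="aysdigiaayfe" (len 12), cursors c1@1 c2@9, authorship 11......22..
After op 5 (insert('m')): buffer="amysdigiaamyfe" (len 14), cursors c1@2 c2@11, authorship 111......222..
After op 6 (move_left): buffer="amysdigiaamyfe" (len 14), cursors c1@1 c2@10, authorship 111......222..
After op 7 (move_left): buffer="amysdigiaamyfe" (len 14), cursors c1@0 c2@9, authorship 111......222..

Answer: 0 9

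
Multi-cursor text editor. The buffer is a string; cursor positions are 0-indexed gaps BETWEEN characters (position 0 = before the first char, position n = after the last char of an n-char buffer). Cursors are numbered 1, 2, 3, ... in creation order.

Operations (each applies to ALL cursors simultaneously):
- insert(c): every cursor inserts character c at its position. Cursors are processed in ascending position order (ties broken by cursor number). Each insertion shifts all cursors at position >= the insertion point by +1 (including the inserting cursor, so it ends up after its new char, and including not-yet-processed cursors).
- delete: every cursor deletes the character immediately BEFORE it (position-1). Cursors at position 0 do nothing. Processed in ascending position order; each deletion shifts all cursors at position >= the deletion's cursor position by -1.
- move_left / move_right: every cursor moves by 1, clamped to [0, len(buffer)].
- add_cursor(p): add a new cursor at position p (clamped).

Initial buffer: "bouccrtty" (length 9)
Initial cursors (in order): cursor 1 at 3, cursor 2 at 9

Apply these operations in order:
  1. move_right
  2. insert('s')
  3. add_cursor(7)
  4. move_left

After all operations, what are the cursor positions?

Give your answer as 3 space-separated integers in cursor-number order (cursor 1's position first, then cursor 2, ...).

Answer: 4 10 6

Derivation:
After op 1 (move_right): buffer="bouccrtty" (len 9), cursors c1@4 c2@9, authorship .........
After op 2 (insert('s')): buffer="boucscrttys" (len 11), cursors c1@5 c2@11, authorship ....1.....2
After op 3 (add_cursor(7)): buffer="boucscrttys" (len 11), cursors c1@5 c3@7 c2@11, authorship ....1.....2
After op 4 (move_left): buffer="boucscrttys" (len 11), cursors c1@4 c3@6 c2@10, authorship ....1.....2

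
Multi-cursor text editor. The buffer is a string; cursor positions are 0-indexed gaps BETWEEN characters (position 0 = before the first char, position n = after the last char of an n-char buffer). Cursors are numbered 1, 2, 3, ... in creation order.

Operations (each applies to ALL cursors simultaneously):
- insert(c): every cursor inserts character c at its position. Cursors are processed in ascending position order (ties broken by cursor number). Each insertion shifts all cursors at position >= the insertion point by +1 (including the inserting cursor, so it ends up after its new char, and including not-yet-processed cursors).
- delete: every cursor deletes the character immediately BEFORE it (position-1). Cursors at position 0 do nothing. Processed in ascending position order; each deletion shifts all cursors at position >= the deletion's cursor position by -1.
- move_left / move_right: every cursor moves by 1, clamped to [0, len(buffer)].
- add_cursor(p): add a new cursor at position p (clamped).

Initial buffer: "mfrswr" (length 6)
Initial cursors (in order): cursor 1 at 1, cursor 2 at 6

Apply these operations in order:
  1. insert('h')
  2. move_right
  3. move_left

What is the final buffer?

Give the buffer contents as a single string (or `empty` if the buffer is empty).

After op 1 (insert('h')): buffer="mhfrswrh" (len 8), cursors c1@2 c2@8, authorship .1.....2
After op 2 (move_right): buffer="mhfrswrh" (len 8), cursors c1@3 c2@8, authorship .1.....2
After op 3 (move_left): buffer="mhfrswrh" (len 8), cursors c1@2 c2@7, authorship .1.....2

Answer: mhfrswrh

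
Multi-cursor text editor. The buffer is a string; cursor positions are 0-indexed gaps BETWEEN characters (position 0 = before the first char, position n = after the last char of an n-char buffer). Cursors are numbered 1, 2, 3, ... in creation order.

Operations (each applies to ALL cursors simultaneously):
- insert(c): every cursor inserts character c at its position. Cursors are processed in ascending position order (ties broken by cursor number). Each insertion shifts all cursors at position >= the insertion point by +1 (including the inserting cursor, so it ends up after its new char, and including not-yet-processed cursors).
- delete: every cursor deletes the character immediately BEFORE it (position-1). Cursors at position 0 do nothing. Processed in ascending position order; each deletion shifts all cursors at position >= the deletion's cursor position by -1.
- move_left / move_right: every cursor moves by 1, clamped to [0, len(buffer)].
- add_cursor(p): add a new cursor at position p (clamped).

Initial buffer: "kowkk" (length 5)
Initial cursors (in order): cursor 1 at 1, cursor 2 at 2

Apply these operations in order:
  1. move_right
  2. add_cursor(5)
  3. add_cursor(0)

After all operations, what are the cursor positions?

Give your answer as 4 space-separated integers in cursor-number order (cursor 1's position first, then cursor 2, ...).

After op 1 (move_right): buffer="kowkk" (len 5), cursors c1@2 c2@3, authorship .....
After op 2 (add_cursor(5)): buffer="kowkk" (len 5), cursors c1@2 c2@3 c3@5, authorship .....
After op 3 (add_cursor(0)): buffer="kowkk" (len 5), cursors c4@0 c1@2 c2@3 c3@5, authorship .....

Answer: 2 3 5 0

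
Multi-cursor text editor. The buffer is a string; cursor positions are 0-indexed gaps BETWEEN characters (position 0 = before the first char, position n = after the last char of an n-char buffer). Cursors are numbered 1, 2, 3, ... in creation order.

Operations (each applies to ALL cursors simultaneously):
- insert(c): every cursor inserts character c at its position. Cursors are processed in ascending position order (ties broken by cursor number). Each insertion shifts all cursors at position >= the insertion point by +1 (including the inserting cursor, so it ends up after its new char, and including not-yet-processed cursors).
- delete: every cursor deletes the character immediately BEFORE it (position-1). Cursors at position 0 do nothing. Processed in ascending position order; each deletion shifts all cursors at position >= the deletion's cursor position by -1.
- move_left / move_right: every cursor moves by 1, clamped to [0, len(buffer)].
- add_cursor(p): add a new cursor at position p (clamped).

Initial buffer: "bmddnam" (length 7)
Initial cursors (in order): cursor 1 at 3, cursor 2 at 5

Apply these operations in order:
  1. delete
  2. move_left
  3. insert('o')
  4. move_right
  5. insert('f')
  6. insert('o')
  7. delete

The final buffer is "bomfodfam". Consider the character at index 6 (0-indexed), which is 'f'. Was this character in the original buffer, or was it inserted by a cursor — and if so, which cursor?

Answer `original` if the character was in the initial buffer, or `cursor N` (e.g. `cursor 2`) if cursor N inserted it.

Answer: cursor 2

Derivation:
After op 1 (delete): buffer="bmdam" (len 5), cursors c1@2 c2@3, authorship .....
After op 2 (move_left): buffer="bmdam" (len 5), cursors c1@1 c2@2, authorship .....
After op 3 (insert('o')): buffer="bomodam" (len 7), cursors c1@2 c2@4, authorship .1.2...
After op 4 (move_right): buffer="bomodam" (len 7), cursors c1@3 c2@5, authorship .1.2...
After op 5 (insert('f')): buffer="bomfodfam" (len 9), cursors c1@4 c2@7, authorship .1.12.2..
After op 6 (insert('o')): buffer="bomfoodfoam" (len 11), cursors c1@5 c2@9, authorship .1.112.22..
After op 7 (delete): buffer="bomfodfam" (len 9), cursors c1@4 c2@7, authorship .1.12.2..
Authorship (.=original, N=cursor N): . 1 . 1 2 . 2 . .
Index 6: author = 2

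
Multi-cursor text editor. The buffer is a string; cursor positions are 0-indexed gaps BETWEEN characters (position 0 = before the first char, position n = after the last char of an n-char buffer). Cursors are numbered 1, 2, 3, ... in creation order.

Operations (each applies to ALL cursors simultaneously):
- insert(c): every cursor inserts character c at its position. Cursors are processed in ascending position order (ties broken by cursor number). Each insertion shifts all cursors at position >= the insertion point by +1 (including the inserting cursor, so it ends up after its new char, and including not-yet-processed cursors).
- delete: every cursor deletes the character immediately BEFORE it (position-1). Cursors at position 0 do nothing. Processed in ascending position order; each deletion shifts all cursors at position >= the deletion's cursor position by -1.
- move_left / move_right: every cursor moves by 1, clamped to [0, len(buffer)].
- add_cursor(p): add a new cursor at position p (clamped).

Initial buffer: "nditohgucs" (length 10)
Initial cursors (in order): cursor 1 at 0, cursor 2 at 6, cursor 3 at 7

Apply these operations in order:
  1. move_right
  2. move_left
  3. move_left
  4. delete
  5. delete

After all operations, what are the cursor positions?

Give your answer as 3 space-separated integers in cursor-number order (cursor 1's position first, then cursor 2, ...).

After op 1 (move_right): buffer="nditohgucs" (len 10), cursors c1@1 c2@7 c3@8, authorship ..........
After op 2 (move_left): buffer="nditohgucs" (len 10), cursors c1@0 c2@6 c3@7, authorship ..........
After op 3 (move_left): buffer="nditohgucs" (len 10), cursors c1@0 c2@5 c3@6, authorship ..........
After op 4 (delete): buffer="nditgucs" (len 8), cursors c1@0 c2@4 c3@4, authorship ........
After op 5 (delete): buffer="ndgucs" (len 6), cursors c1@0 c2@2 c3@2, authorship ......

Answer: 0 2 2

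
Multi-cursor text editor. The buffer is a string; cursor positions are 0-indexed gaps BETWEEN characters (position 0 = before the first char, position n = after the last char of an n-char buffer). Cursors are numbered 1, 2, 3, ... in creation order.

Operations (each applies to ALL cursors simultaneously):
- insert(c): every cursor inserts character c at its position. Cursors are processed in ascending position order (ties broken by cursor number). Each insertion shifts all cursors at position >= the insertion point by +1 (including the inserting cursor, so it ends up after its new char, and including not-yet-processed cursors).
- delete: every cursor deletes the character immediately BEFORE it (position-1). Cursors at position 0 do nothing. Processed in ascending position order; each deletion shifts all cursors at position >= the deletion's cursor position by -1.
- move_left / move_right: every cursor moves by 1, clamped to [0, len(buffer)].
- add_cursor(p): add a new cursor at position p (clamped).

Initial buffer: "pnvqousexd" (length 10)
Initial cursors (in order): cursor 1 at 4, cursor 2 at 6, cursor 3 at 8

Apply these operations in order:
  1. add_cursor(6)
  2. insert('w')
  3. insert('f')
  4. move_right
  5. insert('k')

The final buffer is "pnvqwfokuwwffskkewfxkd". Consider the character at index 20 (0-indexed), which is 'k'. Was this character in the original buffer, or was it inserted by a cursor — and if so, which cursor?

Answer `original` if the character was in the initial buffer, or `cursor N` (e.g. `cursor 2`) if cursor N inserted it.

Answer: cursor 3

Derivation:
After op 1 (add_cursor(6)): buffer="pnvqousexd" (len 10), cursors c1@4 c2@6 c4@6 c3@8, authorship ..........
After op 2 (insert('w')): buffer="pnvqwouwwsewxd" (len 14), cursors c1@5 c2@9 c4@9 c3@12, authorship ....1..24..3..
After op 3 (insert('f')): buffer="pnvqwfouwwffsewfxd" (len 18), cursors c1@6 c2@12 c4@12 c3@16, authorship ....11..2424..33..
After op 4 (move_right): buffer="pnvqwfouwwffsewfxd" (len 18), cursors c1@7 c2@13 c4@13 c3@17, authorship ....11..2424..33..
After op 5 (insert('k')): buffer="pnvqwfokuwwffskkewfxkd" (len 22), cursors c1@8 c2@16 c4@16 c3@21, authorship ....11.1.2424.24.33.3.
Authorship (.=original, N=cursor N): . . . . 1 1 . 1 . 2 4 2 4 . 2 4 . 3 3 . 3 .
Index 20: author = 3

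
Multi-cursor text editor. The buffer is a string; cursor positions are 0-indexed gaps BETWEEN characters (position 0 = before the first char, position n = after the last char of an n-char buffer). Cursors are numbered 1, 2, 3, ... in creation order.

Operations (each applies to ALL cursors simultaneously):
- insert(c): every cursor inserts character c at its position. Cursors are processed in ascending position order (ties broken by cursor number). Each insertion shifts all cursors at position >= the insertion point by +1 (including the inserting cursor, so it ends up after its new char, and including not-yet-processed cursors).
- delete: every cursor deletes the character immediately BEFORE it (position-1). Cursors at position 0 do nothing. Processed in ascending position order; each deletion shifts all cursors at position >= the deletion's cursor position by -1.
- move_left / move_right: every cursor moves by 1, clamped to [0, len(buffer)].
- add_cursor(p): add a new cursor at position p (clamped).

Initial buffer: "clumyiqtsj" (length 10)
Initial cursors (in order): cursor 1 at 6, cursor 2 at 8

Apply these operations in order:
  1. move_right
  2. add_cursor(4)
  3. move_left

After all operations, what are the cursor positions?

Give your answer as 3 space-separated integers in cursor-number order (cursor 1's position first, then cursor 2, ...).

After op 1 (move_right): buffer="clumyiqtsj" (len 10), cursors c1@7 c2@9, authorship ..........
After op 2 (add_cursor(4)): buffer="clumyiqtsj" (len 10), cursors c3@4 c1@7 c2@9, authorship ..........
After op 3 (move_left): buffer="clumyiqtsj" (len 10), cursors c3@3 c1@6 c2@8, authorship ..........

Answer: 6 8 3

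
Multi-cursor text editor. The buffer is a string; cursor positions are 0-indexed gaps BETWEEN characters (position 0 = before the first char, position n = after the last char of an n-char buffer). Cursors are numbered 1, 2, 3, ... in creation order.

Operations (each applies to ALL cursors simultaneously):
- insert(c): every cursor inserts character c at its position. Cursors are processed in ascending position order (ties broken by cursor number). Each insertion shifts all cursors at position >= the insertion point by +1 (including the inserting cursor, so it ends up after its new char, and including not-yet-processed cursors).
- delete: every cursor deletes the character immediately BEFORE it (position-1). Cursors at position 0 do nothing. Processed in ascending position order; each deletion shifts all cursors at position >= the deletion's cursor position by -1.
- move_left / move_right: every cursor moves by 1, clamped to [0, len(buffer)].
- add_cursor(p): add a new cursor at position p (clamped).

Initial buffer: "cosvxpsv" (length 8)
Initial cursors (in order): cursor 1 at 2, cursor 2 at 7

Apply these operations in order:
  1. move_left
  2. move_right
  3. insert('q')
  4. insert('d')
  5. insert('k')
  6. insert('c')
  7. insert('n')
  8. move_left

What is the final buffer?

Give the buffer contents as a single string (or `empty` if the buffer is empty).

Answer: coqdkcnsvxpsqdkcnv

Derivation:
After op 1 (move_left): buffer="cosvxpsv" (len 8), cursors c1@1 c2@6, authorship ........
After op 2 (move_right): buffer="cosvxpsv" (len 8), cursors c1@2 c2@7, authorship ........
After op 3 (insert('q')): buffer="coqsvxpsqv" (len 10), cursors c1@3 c2@9, authorship ..1.....2.
After op 4 (insert('d')): buffer="coqdsvxpsqdv" (len 12), cursors c1@4 c2@11, authorship ..11.....22.
After op 5 (insert('k')): buffer="coqdksvxpsqdkv" (len 14), cursors c1@5 c2@13, authorship ..111.....222.
After op 6 (insert('c')): buffer="coqdkcsvxpsqdkcv" (len 16), cursors c1@6 c2@15, authorship ..1111.....2222.
After op 7 (insert('n')): buffer="coqdkcnsvxpsqdkcnv" (len 18), cursors c1@7 c2@17, authorship ..11111.....22222.
After op 8 (move_left): buffer="coqdkcnsvxpsqdkcnv" (len 18), cursors c1@6 c2@16, authorship ..11111.....22222.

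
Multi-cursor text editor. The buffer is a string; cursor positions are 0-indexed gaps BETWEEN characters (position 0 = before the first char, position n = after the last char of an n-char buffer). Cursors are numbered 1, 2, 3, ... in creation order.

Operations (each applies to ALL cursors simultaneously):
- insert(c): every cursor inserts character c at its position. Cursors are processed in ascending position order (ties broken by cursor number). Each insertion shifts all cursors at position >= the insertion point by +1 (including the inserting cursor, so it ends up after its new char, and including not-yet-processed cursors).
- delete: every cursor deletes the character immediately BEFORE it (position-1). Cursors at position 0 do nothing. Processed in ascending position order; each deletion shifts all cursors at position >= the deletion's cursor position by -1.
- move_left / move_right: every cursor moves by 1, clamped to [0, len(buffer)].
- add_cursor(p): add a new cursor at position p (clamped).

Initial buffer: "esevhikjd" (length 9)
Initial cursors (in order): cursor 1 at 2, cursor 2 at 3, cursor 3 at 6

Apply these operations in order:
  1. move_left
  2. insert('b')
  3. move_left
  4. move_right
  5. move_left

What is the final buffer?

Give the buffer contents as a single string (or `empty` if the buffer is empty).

Answer: ebsbevhbikjd

Derivation:
After op 1 (move_left): buffer="esevhikjd" (len 9), cursors c1@1 c2@2 c3@5, authorship .........
After op 2 (insert('b')): buffer="ebsbevhbikjd" (len 12), cursors c1@2 c2@4 c3@8, authorship .1.2...3....
After op 3 (move_left): buffer="ebsbevhbikjd" (len 12), cursors c1@1 c2@3 c3@7, authorship .1.2...3....
After op 4 (move_right): buffer="ebsbevhbikjd" (len 12), cursors c1@2 c2@4 c3@8, authorship .1.2...3....
After op 5 (move_left): buffer="ebsbevhbikjd" (len 12), cursors c1@1 c2@3 c3@7, authorship .1.2...3....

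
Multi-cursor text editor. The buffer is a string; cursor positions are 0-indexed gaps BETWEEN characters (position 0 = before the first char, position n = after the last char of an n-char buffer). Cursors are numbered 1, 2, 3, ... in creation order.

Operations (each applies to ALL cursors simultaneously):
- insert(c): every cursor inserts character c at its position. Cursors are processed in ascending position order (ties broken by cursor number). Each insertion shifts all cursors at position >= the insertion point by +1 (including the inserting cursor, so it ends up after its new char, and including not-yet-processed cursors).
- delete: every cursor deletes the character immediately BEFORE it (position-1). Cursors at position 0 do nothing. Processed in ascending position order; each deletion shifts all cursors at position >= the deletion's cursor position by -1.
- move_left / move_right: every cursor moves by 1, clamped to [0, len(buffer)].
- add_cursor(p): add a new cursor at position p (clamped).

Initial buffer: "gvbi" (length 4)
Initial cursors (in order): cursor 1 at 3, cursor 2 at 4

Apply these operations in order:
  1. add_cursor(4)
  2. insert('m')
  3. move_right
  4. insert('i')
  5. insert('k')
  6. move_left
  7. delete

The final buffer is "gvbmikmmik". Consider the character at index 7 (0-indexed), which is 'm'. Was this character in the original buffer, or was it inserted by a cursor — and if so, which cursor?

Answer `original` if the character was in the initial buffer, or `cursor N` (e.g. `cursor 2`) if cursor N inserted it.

After op 1 (add_cursor(4)): buffer="gvbi" (len 4), cursors c1@3 c2@4 c3@4, authorship ....
After op 2 (insert('m')): buffer="gvbmimm" (len 7), cursors c1@4 c2@7 c3@7, authorship ...1.23
After op 3 (move_right): buffer="gvbmimm" (len 7), cursors c1@5 c2@7 c3@7, authorship ...1.23
After op 4 (insert('i')): buffer="gvbmiimmii" (len 10), cursors c1@6 c2@10 c3@10, authorship ...1.12323
After op 5 (insert('k')): buffer="gvbmiikmmiikk" (len 13), cursors c1@7 c2@13 c3@13, authorship ...1.11232323
After op 6 (move_left): buffer="gvbmiikmmiikk" (len 13), cursors c1@6 c2@12 c3@12, authorship ...1.11232323
After op 7 (delete): buffer="gvbmikmmik" (len 10), cursors c1@5 c2@9 c3@9, authorship ...1.12323
Authorship (.=original, N=cursor N): . . . 1 . 1 2 3 2 3
Index 7: author = 3

Answer: cursor 3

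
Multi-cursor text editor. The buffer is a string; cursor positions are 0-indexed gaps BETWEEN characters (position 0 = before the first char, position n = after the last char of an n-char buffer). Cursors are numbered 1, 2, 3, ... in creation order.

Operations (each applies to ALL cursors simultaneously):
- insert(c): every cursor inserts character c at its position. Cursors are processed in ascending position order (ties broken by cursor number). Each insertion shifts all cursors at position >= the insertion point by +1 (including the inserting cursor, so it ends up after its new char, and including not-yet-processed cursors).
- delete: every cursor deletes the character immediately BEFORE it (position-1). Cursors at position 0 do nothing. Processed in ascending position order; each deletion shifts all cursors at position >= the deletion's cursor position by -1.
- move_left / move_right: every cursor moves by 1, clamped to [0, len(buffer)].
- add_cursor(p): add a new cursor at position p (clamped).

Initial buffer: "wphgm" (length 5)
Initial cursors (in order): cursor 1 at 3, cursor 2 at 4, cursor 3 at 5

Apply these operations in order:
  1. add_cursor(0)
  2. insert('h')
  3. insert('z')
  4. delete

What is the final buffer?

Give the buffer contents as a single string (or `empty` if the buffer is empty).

After op 1 (add_cursor(0)): buffer="wphgm" (len 5), cursors c4@0 c1@3 c2@4 c3@5, authorship .....
After op 2 (insert('h')): buffer="hwphhghmh" (len 9), cursors c4@1 c1@5 c2@7 c3@9, authorship 4...1.2.3
After op 3 (insert('z')): buffer="hzwphhzghzmhz" (len 13), cursors c4@2 c1@7 c2@10 c3@13, authorship 44...11.22.33
After op 4 (delete): buffer="hwphhghmh" (len 9), cursors c4@1 c1@5 c2@7 c3@9, authorship 4...1.2.3

Answer: hwphhghmh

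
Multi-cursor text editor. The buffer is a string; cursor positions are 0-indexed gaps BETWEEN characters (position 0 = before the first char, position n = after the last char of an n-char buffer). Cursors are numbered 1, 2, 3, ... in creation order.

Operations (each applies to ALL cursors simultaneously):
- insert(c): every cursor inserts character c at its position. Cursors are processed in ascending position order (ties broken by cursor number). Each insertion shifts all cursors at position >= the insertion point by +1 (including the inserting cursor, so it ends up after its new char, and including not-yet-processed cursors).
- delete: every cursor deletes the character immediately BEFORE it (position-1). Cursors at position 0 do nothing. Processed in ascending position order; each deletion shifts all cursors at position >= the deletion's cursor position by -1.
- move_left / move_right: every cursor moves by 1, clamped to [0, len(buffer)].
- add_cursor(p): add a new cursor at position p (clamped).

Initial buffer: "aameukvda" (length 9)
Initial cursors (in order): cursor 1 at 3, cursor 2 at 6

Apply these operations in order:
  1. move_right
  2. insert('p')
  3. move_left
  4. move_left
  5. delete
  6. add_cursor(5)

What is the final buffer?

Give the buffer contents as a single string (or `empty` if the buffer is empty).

After op 1 (move_right): buffer="aameukvda" (len 9), cursors c1@4 c2@7, authorship .........
After op 2 (insert('p')): buffer="aamepukvpda" (len 11), cursors c1@5 c2@9, authorship ....1...2..
After op 3 (move_left): buffer="aamepukvpda" (len 11), cursors c1@4 c2@8, authorship ....1...2..
After op 4 (move_left): buffer="aamepukvpda" (len 11), cursors c1@3 c2@7, authorship ....1...2..
After op 5 (delete): buffer="aaepuvpda" (len 9), cursors c1@2 c2@5, authorship ...1..2..
After op 6 (add_cursor(5)): buffer="aaepuvpda" (len 9), cursors c1@2 c2@5 c3@5, authorship ...1..2..

Answer: aaepuvpda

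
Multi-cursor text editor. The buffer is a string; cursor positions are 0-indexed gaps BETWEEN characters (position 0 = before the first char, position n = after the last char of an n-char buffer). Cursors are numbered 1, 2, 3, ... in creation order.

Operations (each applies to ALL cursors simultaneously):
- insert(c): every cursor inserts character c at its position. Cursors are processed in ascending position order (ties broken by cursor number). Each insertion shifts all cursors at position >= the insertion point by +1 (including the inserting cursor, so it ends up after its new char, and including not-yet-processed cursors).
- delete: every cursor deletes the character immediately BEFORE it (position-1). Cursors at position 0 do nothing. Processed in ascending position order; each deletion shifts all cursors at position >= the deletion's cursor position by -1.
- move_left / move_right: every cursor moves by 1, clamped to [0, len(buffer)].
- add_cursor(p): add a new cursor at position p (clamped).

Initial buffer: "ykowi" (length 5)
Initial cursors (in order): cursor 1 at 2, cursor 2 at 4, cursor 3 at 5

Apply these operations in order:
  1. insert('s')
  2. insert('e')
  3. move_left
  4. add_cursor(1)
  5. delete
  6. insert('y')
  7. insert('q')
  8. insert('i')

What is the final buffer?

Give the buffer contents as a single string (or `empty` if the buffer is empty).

Answer: yqikyqieowyqieiyqie

Derivation:
After op 1 (insert('s')): buffer="yksowsis" (len 8), cursors c1@3 c2@6 c3@8, authorship ..1..2.3
After op 2 (insert('e')): buffer="ykseowseise" (len 11), cursors c1@4 c2@8 c3@11, authorship ..11..22.33
After op 3 (move_left): buffer="ykseowseise" (len 11), cursors c1@3 c2@7 c3@10, authorship ..11..22.33
After op 4 (add_cursor(1)): buffer="ykseowseise" (len 11), cursors c4@1 c1@3 c2@7 c3@10, authorship ..11..22.33
After op 5 (delete): buffer="keoweie" (len 7), cursors c4@0 c1@1 c2@4 c3@6, authorship .1..2.3
After op 6 (insert('y')): buffer="ykyeowyeiye" (len 11), cursors c4@1 c1@3 c2@7 c3@10, authorship 4.11..22.33
After op 7 (insert('q')): buffer="yqkyqeowyqeiyqe" (len 15), cursors c4@2 c1@5 c2@10 c3@14, authorship 44.111..222.333
After op 8 (insert('i')): buffer="yqikyqieowyqieiyqie" (len 19), cursors c4@3 c1@7 c2@13 c3@18, authorship 444.1111..2222.3333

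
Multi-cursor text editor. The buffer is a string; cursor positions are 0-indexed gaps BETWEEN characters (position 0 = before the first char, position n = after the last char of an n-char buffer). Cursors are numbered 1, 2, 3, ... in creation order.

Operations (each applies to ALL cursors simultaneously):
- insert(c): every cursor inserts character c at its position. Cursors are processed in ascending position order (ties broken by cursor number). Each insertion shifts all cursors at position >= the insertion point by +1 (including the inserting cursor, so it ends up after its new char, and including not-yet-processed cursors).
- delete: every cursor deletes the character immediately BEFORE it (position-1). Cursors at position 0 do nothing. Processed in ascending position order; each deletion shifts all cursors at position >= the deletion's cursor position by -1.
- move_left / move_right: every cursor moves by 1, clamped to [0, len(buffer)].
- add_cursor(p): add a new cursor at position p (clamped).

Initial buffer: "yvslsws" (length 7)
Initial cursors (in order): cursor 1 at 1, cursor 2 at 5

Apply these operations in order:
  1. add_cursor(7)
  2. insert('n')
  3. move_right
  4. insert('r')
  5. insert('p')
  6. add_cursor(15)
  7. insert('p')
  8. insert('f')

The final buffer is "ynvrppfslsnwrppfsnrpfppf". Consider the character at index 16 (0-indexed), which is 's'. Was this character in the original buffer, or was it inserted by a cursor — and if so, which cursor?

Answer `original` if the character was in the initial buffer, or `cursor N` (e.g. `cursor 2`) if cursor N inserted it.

Answer: original

Derivation:
After op 1 (add_cursor(7)): buffer="yvslsws" (len 7), cursors c1@1 c2@5 c3@7, authorship .......
After op 2 (insert('n')): buffer="ynvslsnwsn" (len 10), cursors c1@2 c2@7 c3@10, authorship .1....2..3
After op 3 (move_right): buffer="ynvslsnwsn" (len 10), cursors c1@3 c2@8 c3@10, authorship .1....2..3
After op 4 (insert('r')): buffer="ynvrslsnwrsnr" (len 13), cursors c1@4 c2@10 c3@13, authorship .1.1...2.2.33
After op 5 (insert('p')): buffer="ynvrpslsnwrpsnrp" (len 16), cursors c1@5 c2@12 c3@16, authorship .1.11...2.22.333
After op 6 (add_cursor(15)): buffer="ynvrpslsnwrpsnrp" (len 16), cursors c1@5 c2@12 c4@15 c3@16, authorship .1.11...2.22.333
After op 7 (insert('p')): buffer="ynvrppslsnwrppsnrppp" (len 20), cursors c1@6 c2@14 c4@18 c3@20, authorship .1.111...2.222.33433
After op 8 (insert('f')): buffer="ynvrppfslsnwrppfsnrpfppf" (len 24), cursors c1@7 c2@16 c4@21 c3@24, authorship .1.1111...2.2222.3344333
Authorship (.=original, N=cursor N): . 1 . 1 1 1 1 . . . 2 . 2 2 2 2 . 3 3 4 4 3 3 3
Index 16: author = original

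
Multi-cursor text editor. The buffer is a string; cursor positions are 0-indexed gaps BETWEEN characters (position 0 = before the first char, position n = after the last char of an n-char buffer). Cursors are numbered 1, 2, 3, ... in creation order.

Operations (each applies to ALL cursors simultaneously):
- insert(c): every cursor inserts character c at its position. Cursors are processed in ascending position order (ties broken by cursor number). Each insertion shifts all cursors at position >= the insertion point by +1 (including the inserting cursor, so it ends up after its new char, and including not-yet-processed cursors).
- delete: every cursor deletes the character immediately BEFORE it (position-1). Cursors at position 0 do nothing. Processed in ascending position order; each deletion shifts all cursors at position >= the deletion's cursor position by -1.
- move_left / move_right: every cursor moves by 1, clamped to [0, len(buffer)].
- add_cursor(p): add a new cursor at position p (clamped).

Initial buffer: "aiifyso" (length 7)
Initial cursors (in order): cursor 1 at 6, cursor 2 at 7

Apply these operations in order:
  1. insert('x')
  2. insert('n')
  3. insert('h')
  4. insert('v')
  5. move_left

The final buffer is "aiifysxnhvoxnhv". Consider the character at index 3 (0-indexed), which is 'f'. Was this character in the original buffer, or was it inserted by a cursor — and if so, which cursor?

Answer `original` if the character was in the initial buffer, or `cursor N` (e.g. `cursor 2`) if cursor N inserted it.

After op 1 (insert('x')): buffer="aiifysxox" (len 9), cursors c1@7 c2@9, authorship ......1.2
After op 2 (insert('n')): buffer="aiifysxnoxn" (len 11), cursors c1@8 c2@11, authorship ......11.22
After op 3 (insert('h')): buffer="aiifysxnhoxnh" (len 13), cursors c1@9 c2@13, authorship ......111.222
After op 4 (insert('v')): buffer="aiifysxnhvoxnhv" (len 15), cursors c1@10 c2@15, authorship ......1111.2222
After op 5 (move_left): buffer="aiifysxnhvoxnhv" (len 15), cursors c1@9 c2@14, authorship ......1111.2222
Authorship (.=original, N=cursor N): . . . . . . 1 1 1 1 . 2 2 2 2
Index 3: author = original

Answer: original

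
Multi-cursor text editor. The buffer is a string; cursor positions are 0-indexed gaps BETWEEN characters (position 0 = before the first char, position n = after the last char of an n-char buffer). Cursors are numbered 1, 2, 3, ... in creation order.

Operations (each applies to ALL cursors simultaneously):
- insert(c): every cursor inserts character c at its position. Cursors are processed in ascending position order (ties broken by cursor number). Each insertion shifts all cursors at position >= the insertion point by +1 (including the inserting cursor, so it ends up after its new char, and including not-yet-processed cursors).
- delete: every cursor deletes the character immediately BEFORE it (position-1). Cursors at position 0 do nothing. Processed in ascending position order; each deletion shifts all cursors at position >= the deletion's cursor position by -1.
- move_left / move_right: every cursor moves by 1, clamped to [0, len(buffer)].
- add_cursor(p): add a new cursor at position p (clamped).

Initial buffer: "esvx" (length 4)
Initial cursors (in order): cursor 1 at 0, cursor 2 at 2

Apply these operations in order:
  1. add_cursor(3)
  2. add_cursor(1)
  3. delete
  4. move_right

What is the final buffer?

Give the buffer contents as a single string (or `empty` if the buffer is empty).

After op 1 (add_cursor(3)): buffer="esvx" (len 4), cursors c1@0 c2@2 c3@3, authorship ....
After op 2 (add_cursor(1)): buffer="esvx" (len 4), cursors c1@0 c4@1 c2@2 c3@3, authorship ....
After op 3 (delete): buffer="x" (len 1), cursors c1@0 c2@0 c3@0 c4@0, authorship .
After op 4 (move_right): buffer="x" (len 1), cursors c1@1 c2@1 c3@1 c4@1, authorship .

Answer: x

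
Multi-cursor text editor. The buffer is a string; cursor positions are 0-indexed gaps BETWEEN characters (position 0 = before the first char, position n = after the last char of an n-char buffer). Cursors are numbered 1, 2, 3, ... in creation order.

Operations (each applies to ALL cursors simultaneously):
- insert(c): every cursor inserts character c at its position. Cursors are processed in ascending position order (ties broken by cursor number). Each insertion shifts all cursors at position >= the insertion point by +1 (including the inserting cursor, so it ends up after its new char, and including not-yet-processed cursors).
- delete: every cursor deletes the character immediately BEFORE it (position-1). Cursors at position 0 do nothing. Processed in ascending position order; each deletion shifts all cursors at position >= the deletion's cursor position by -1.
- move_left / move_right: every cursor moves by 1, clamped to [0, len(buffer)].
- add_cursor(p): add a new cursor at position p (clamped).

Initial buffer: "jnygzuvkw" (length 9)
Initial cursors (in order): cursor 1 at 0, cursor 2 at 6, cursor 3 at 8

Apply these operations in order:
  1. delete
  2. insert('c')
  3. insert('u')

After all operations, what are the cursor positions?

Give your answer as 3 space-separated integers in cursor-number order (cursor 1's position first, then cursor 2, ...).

After op 1 (delete): buffer="jnygzvw" (len 7), cursors c1@0 c2@5 c3@6, authorship .......
After op 2 (insert('c')): buffer="cjnygzcvcw" (len 10), cursors c1@1 c2@7 c3@9, authorship 1.....2.3.
After op 3 (insert('u')): buffer="cujnygzcuvcuw" (len 13), cursors c1@2 c2@9 c3@12, authorship 11.....22.33.

Answer: 2 9 12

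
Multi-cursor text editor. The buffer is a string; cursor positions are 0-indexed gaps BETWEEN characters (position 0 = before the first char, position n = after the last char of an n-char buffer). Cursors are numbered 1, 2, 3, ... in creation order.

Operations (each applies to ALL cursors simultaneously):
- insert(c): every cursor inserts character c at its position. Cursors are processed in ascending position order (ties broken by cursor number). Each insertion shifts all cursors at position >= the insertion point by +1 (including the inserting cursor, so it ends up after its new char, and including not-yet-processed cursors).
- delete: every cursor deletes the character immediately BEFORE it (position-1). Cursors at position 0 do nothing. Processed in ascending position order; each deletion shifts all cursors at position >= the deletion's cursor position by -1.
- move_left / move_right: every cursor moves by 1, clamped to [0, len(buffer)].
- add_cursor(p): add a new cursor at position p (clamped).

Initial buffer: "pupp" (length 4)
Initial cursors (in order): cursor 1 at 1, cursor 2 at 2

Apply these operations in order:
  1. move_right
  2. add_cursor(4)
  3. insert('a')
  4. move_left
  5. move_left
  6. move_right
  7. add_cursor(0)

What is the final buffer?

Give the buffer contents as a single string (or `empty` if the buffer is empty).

Answer: puapapa

Derivation:
After op 1 (move_right): buffer="pupp" (len 4), cursors c1@2 c2@3, authorship ....
After op 2 (add_cursor(4)): buffer="pupp" (len 4), cursors c1@2 c2@3 c3@4, authorship ....
After op 3 (insert('a')): buffer="puapapa" (len 7), cursors c1@3 c2@5 c3@7, authorship ..1.2.3
After op 4 (move_left): buffer="puapapa" (len 7), cursors c1@2 c2@4 c3@6, authorship ..1.2.3
After op 5 (move_left): buffer="puapapa" (len 7), cursors c1@1 c2@3 c3@5, authorship ..1.2.3
After op 6 (move_right): buffer="puapapa" (len 7), cursors c1@2 c2@4 c3@6, authorship ..1.2.3
After op 7 (add_cursor(0)): buffer="puapapa" (len 7), cursors c4@0 c1@2 c2@4 c3@6, authorship ..1.2.3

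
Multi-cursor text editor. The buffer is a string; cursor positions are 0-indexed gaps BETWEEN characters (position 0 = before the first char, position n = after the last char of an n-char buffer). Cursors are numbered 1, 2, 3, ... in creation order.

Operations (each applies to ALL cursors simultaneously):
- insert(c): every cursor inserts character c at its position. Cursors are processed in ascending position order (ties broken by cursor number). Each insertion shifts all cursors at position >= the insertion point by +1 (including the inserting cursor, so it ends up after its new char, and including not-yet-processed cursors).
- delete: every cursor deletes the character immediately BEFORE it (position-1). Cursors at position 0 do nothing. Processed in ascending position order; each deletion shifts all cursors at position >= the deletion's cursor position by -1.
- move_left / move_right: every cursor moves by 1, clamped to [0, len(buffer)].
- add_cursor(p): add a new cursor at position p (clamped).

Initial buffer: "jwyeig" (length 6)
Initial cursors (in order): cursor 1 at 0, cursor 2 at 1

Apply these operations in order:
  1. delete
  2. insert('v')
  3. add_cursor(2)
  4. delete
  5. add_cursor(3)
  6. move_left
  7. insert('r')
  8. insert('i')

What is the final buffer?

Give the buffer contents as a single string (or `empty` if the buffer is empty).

Answer: rrriiiwyrieig

Derivation:
After op 1 (delete): buffer="wyeig" (len 5), cursors c1@0 c2@0, authorship .....
After op 2 (insert('v')): buffer="vvwyeig" (len 7), cursors c1@2 c2@2, authorship 12.....
After op 3 (add_cursor(2)): buffer="vvwyeig" (len 7), cursors c1@2 c2@2 c3@2, authorship 12.....
After op 4 (delete): buffer="wyeig" (len 5), cursors c1@0 c2@0 c3@0, authorship .....
After op 5 (add_cursor(3)): buffer="wyeig" (len 5), cursors c1@0 c2@0 c3@0 c4@3, authorship .....
After op 6 (move_left): buffer="wyeig" (len 5), cursors c1@0 c2@0 c3@0 c4@2, authorship .....
After op 7 (insert('r')): buffer="rrrwyreig" (len 9), cursors c1@3 c2@3 c3@3 c4@6, authorship 123..4...
After op 8 (insert('i')): buffer="rrriiiwyrieig" (len 13), cursors c1@6 c2@6 c3@6 c4@10, authorship 123123..44...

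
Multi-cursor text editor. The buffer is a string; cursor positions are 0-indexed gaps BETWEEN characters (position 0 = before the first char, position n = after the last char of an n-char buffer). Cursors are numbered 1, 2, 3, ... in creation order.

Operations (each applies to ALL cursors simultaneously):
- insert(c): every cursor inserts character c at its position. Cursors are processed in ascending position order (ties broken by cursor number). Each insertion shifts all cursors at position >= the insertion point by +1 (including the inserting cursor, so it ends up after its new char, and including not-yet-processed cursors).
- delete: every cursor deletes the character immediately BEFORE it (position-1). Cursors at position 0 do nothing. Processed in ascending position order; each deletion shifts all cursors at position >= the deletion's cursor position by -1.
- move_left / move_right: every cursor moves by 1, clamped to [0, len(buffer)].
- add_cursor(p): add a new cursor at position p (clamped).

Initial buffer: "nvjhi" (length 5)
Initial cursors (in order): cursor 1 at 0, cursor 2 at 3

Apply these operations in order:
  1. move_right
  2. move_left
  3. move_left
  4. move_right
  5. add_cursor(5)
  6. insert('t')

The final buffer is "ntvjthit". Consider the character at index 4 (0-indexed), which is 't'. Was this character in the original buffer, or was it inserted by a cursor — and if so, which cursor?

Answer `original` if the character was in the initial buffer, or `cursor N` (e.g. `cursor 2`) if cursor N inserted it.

Answer: cursor 2

Derivation:
After op 1 (move_right): buffer="nvjhi" (len 5), cursors c1@1 c2@4, authorship .....
After op 2 (move_left): buffer="nvjhi" (len 5), cursors c1@0 c2@3, authorship .....
After op 3 (move_left): buffer="nvjhi" (len 5), cursors c1@0 c2@2, authorship .....
After op 4 (move_right): buffer="nvjhi" (len 5), cursors c1@1 c2@3, authorship .....
After op 5 (add_cursor(5)): buffer="nvjhi" (len 5), cursors c1@1 c2@3 c3@5, authorship .....
After op 6 (insert('t')): buffer="ntvjthit" (len 8), cursors c1@2 c2@5 c3@8, authorship .1..2..3
Authorship (.=original, N=cursor N): . 1 . . 2 . . 3
Index 4: author = 2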